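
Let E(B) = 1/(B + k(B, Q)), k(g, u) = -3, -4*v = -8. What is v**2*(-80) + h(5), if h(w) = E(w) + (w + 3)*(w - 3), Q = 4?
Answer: -607/2 ≈ -303.50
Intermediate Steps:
v = 2 (v = -1/4*(-8) = 2)
E(B) = 1/(-3 + B) (E(B) = 1/(B - 3) = 1/(-3 + B))
h(w) = 1/(-3 + w) + (-3 + w)*(3 + w) (h(w) = 1/(-3 + w) + (w + 3)*(w - 3) = 1/(-3 + w) + (3 + w)*(-3 + w) = 1/(-3 + w) + (-3 + w)*(3 + w))
v**2*(-80) + h(5) = 2**2*(-80) + (1 + (-9 + 5**2)*(-3 + 5))/(-3 + 5) = 4*(-80) + (1 + (-9 + 25)*2)/2 = -320 + (1 + 16*2)/2 = -320 + (1 + 32)/2 = -320 + (1/2)*33 = -320 + 33/2 = -607/2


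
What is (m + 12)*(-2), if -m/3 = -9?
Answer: -78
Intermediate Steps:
m = 27 (m = -3*(-9) = 27)
(m + 12)*(-2) = (27 + 12)*(-2) = 39*(-2) = -78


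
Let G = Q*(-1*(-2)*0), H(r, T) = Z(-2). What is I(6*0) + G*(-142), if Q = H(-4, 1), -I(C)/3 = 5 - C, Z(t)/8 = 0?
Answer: -15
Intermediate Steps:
Z(t) = 0 (Z(t) = 8*0 = 0)
I(C) = -15 + 3*C (I(C) = -3*(5 - C) = -15 + 3*C)
H(r, T) = 0
Q = 0
G = 0 (G = 0*(-1*(-2)*0) = 0*(2*0) = 0*0 = 0)
I(6*0) + G*(-142) = (-15 + 3*(6*0)) + 0*(-142) = (-15 + 3*0) + 0 = (-15 + 0) + 0 = -15 + 0 = -15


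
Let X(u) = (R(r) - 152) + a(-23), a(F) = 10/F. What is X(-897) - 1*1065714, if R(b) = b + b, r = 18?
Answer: -24514100/23 ≈ -1.0658e+6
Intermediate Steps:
R(b) = 2*b
X(u) = -2678/23 (X(u) = (2*18 - 152) + 10/(-23) = (36 - 152) + 10*(-1/23) = -116 - 10/23 = -2678/23)
X(-897) - 1*1065714 = -2678/23 - 1*1065714 = -2678/23 - 1065714 = -24514100/23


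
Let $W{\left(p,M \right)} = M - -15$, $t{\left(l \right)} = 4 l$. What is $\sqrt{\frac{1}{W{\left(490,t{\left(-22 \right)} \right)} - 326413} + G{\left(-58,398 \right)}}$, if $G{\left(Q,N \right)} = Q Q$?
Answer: $\frac{\sqrt{358579215644858}}{326486} \approx 58.0$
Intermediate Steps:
$W{\left(p,M \right)} = 15 + M$ ($W{\left(p,M \right)} = M + 15 = 15 + M$)
$G{\left(Q,N \right)} = Q^{2}$
$\sqrt{\frac{1}{W{\left(490,t{\left(-22 \right)} \right)} - 326413} + G{\left(-58,398 \right)}} = \sqrt{\frac{1}{\left(15 + 4 \left(-22\right)\right) - 326413} + \left(-58\right)^{2}} = \sqrt{\frac{1}{\left(15 - 88\right) - 326413} + 3364} = \sqrt{\frac{1}{-73 - 326413} + 3364} = \sqrt{\frac{1}{-326486} + 3364} = \sqrt{- \frac{1}{326486} + 3364} = \sqrt{\frac{1098298903}{326486}} = \frac{\sqrt{358579215644858}}{326486}$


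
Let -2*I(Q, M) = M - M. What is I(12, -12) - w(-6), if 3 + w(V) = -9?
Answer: 12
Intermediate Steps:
I(Q, M) = 0 (I(Q, M) = -(M - M)/2 = -½*0 = 0)
w(V) = -12 (w(V) = -3 - 9 = -12)
I(12, -12) - w(-6) = 0 - 1*(-12) = 0 + 12 = 12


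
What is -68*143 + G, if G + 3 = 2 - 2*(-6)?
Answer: -9713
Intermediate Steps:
G = 11 (G = -3 + (2 - 2*(-6)) = -3 + (2 + 12) = -3 + 14 = 11)
-68*143 + G = -68*143 + 11 = -9724 + 11 = -9713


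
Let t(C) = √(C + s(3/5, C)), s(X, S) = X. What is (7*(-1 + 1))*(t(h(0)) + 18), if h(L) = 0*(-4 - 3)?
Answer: 0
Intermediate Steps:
h(L) = 0 (h(L) = 0*(-7) = 0)
t(C) = √(⅗ + C) (t(C) = √(C + 3/5) = √(C + 3*(⅕)) = √(C + ⅗) = √(⅗ + C))
(7*(-1 + 1))*(t(h(0)) + 18) = (7*(-1 + 1))*(√(15 + 25*0)/5 + 18) = (7*0)*(√(15 + 0)/5 + 18) = 0*(√15/5 + 18) = 0*(18 + √15/5) = 0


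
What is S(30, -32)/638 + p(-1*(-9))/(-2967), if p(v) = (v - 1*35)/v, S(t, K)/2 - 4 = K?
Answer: -739390/8518257 ≈ -0.086801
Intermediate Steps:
S(t, K) = 8 + 2*K
p(v) = (-35 + v)/v (p(v) = (v - 35)/v = (-35 + v)/v)
S(30, -32)/638 + p(-1*(-9))/(-2967) = (8 + 2*(-32))/638 + ((-35 - 1*(-9))/((-1*(-9))))/(-2967) = (8 - 64)*(1/638) + ((-35 + 9)/9)*(-1/2967) = -56*1/638 + ((1/9)*(-26))*(-1/2967) = -28/319 - 26/9*(-1/2967) = -28/319 + 26/26703 = -739390/8518257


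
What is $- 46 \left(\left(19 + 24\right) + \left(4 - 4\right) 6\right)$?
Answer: $-1978$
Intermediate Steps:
$- 46 \left(\left(19 + 24\right) + \left(4 - 4\right) 6\right) = - 46 \left(43 + 0 \cdot 6\right) = - 46 \left(43 + 0\right) = \left(-46\right) 43 = -1978$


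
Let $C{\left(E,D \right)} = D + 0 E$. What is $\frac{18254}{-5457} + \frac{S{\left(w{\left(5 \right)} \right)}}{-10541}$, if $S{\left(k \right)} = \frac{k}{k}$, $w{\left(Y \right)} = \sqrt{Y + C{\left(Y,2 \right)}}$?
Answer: $- \frac{192420871}{57522237} \approx -3.3452$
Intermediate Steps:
$C{\left(E,D \right)} = D$ ($C{\left(E,D \right)} = D + 0 = D$)
$w{\left(Y \right)} = \sqrt{2 + Y}$ ($w{\left(Y \right)} = \sqrt{Y + 2} = \sqrt{2 + Y}$)
$S{\left(k \right)} = 1$
$\frac{18254}{-5457} + \frac{S{\left(w{\left(5 \right)} \right)}}{-10541} = \frac{18254}{-5457} + 1 \frac{1}{-10541} = 18254 \left(- \frac{1}{5457}\right) + 1 \left(- \frac{1}{10541}\right) = - \frac{18254}{5457} - \frac{1}{10541} = - \frac{192420871}{57522237}$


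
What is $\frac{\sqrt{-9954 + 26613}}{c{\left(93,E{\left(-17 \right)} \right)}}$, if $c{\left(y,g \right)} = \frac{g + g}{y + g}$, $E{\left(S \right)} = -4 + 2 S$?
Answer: $- \frac{165 \sqrt{1851}}{76} \approx -93.406$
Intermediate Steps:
$c{\left(y,g \right)} = \frac{2 g}{g + y}$
$\frac{\sqrt{-9954 + 26613}}{c{\left(93,E{\left(-17 \right)} \right)}} = \frac{\sqrt{-9954 + 26613}}{2 \left(-4 + 2 \left(-17\right)\right) \frac{1}{\left(-4 + 2 \left(-17\right)\right) + 93}} = \frac{\sqrt{16659}}{2 \left(-4 - 34\right) \frac{1}{\left(-4 - 34\right) + 93}} = \frac{3 \sqrt{1851}}{2 \left(-38\right) \frac{1}{-38 + 93}} = \frac{3 \sqrt{1851}}{2 \left(-38\right) \frac{1}{55}} = \frac{3 \sqrt{1851}}{- \frac{76}{55}} = 3 \sqrt{1851} \left(- \frac{55}{76}\right) = - \frac{165 \sqrt{1851}}{76}$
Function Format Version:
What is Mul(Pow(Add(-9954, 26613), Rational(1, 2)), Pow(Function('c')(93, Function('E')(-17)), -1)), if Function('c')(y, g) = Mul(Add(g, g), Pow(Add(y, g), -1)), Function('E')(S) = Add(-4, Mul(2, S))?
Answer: Mul(Rational(-165, 76), Pow(1851, Rational(1, 2))) ≈ -93.406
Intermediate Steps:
Function('c')(y, g) = Mul(2, g, Pow(Add(g, y), -1)) (Function('c')(y, g) = Mul(Mul(2, g), Pow(Add(g, y), -1)) = Mul(2, g, Pow(Add(g, y), -1)))
Mul(Pow(Add(-9954, 26613), Rational(1, 2)), Pow(Function('c')(93, Function('E')(-17)), -1)) = Mul(Pow(Add(-9954, 26613), Rational(1, 2)), Pow(Mul(2, Add(-4, Mul(2, -17)), Pow(Add(Add(-4, Mul(2, -17)), 93), -1)), -1)) = Mul(Pow(16659, Rational(1, 2)), Pow(Mul(2, Add(-4, -34), Pow(Add(Add(-4, -34), 93), -1)), -1)) = Mul(Mul(3, Pow(1851, Rational(1, 2))), Pow(Mul(2, -38, Pow(Add(-38, 93), -1)), -1)) = Mul(Mul(3, Pow(1851, Rational(1, 2))), Pow(Mul(2, -38, Pow(55, -1)), -1)) = Mul(Mul(3, Pow(1851, Rational(1, 2))), Pow(Mul(2, -38, Rational(1, 55)), -1)) = Mul(Mul(3, Pow(1851, Rational(1, 2))), Pow(Rational(-76, 55), -1)) = Mul(Mul(3, Pow(1851, Rational(1, 2))), Rational(-55, 76)) = Mul(Rational(-165, 76), Pow(1851, Rational(1, 2)))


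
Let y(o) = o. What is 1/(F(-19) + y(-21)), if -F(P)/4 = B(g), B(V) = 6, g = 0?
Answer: -1/45 ≈ -0.022222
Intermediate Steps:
F(P) = -24 (F(P) = -4*6 = -24)
1/(F(-19) + y(-21)) = 1/(-24 - 21) = 1/(-45) = -1/45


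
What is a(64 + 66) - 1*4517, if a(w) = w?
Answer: -4387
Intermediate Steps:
a(64 + 66) - 1*4517 = (64 + 66) - 1*4517 = 130 - 4517 = -4387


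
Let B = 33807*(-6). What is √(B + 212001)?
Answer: √9159 ≈ 95.703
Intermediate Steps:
B = -202842
√(B + 212001) = √(-202842 + 212001) = √9159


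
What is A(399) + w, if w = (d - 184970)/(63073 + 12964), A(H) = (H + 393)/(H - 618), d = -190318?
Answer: -47469792/5550701 ≈ -8.5520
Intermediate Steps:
A(H) = (393 + H)/(-618 + H)
w = -375288/76037 (w = (-190318 - 184970)/(63073 + 12964) = -375288/76037 ≈ -4.9356)
A(399) + w = (393 + 399)/(-618 + 399) - 375288/76037 = 792/(-219) - 375288/76037 = -1/219*792 - 375288/76037 = -264/73 - 375288/76037 = -47469792/5550701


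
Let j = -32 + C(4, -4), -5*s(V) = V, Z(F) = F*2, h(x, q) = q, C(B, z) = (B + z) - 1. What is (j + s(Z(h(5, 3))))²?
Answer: 29241/25 ≈ 1169.6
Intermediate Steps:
C(B, z) = -1 + B + z
Z(F) = 2*F
s(V) = -V/5
j = -33 (j = -32 + (-1 + 4 - 4) = -32 - 1 = -33)
(j + s(Z(h(5, 3))))² = (-33 - 2*3/5)² = (-33 - ⅕*6)² = (-33 - 6/5)² = (-171/5)² = 29241/25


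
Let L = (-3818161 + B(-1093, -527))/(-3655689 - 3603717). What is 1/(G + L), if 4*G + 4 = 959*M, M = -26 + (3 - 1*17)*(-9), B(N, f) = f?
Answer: 1209901/29006803022 ≈ 4.1711e-5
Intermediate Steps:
M = 100 (M = -26 + (3 - 17)*(-9) = -26 - 14*(-9) = -26 + 126 = 100)
L = 636448/1209901 (L = (-3818161 - 527)/(-3655689 - 3603717) = -3818688/(-7259406) = -3818688*(-1/7259406) = 636448/1209901 ≈ 0.52603)
G = 23974 (G = -1 + (959*100)/4 = -1 + (¼)*95900 = -1 + 23975 = 23974)
1/(G + L) = 1/(23974 + 636448/1209901) = 1/(29006803022/1209901) = 1209901/29006803022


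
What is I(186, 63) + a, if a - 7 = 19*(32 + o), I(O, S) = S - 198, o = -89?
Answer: -1211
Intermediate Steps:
I(O, S) = -198 + S
a = -1076 (a = 7 + 19*(32 - 89) = 7 + 19*(-57) = 7 - 1083 = -1076)
I(186, 63) + a = (-198 + 63) - 1076 = -135 - 1076 = -1211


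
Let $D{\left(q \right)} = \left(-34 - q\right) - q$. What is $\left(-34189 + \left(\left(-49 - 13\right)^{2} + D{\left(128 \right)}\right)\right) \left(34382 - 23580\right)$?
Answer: $-330919270$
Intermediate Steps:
$D{\left(q \right)} = -34 - 2 q$
$\left(-34189 + \left(\left(-49 - 13\right)^{2} + D{\left(128 \right)}\right)\right) \left(34382 - 23580\right) = \left(-34189 + \left(\left(-49 - 13\right)^{2} - 290\right)\right) \left(34382 - 23580\right) = \left(-34189 + \left(\left(-62\right)^{2} - 290\right)\right) 10802 = \left(-34189 + \left(3844 - 290\right)\right) 10802 = \left(-34189 + 3554\right) 10802 = \left(-30635\right) 10802 = -330919270$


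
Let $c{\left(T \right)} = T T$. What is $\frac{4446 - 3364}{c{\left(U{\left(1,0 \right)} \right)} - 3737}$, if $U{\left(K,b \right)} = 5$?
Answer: $- \frac{541}{1856} \approx -0.29149$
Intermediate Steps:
$c{\left(T \right)} = T^{2}$
$\frac{4446 - 3364}{c{\left(U{\left(1,0 \right)} \right)} - 3737} = \frac{4446 - 3364}{5^{2} - 3737} = \frac{1082}{25 - 3737} = \frac{1082}{-3712} = 1082 \left(- \frac{1}{3712}\right) = - \frac{541}{1856}$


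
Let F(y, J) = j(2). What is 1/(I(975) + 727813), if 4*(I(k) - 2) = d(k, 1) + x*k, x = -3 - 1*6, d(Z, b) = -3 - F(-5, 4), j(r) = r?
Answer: 1/725620 ≈ 1.3781e-6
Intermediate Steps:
F(y, J) = 2
d(Z, b) = -5 (d(Z, b) = -3 - 1*2 = -3 - 2 = -5)
x = -9 (x = -3 - 6 = -9)
I(k) = ¾ - 9*k/4 (I(k) = 2 + (-5 - 9*k)/4 = 2 + (-5/4 - 9*k/4) = ¾ - 9*k/4)
1/(I(975) + 727813) = 1/((¾ - 9/4*975) + 727813) = 1/((¾ - 8775/4) + 727813) = 1/(-2193 + 727813) = 1/725620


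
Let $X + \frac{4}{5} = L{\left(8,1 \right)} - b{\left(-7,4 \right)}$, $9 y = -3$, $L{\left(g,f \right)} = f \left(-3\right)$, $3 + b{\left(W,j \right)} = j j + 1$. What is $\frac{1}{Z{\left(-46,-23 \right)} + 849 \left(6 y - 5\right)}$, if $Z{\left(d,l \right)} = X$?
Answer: $- \frac{5}{29804} \approx -0.00016776$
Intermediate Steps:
$b{\left(W,j \right)} = -2 + j^{2}$ ($b{\left(W,j \right)} = -3 + \left(j j + 1\right) = -3 + \left(j^{2} + 1\right) = -3 + \left(1 + j^{2}\right) = -2 + j^{2}$)
$L{\left(g,f \right)} = - 3 f$
$y = - \frac{1}{3}$ ($y = \frac{1}{9} \left(-3\right) = - \frac{1}{3} \approx -0.33333$)
$X = - \frac{89}{5}$ ($X = - \frac{4}{5} - 17 = - \frac{89}{5} \approx -17.8$)
$Z{\left(d,l \right)} = - \frac{89}{5}$
$\frac{1}{Z{\left(-46,-23 \right)} + 849 \left(6 y - 5\right)} = \frac{1}{- \frac{89}{5} + 849 \left(6 \left(- \frac{1}{3}\right) - 5\right)} = \frac{1}{- \frac{89}{5} + 849 \left(-2 - 5\right)} = \frac{1}{- \frac{89}{5} + 849 \left(-7\right)} = \frac{1}{- \frac{89}{5} - 5943} = \frac{1}{- \frac{29804}{5}} = - \frac{5}{29804}$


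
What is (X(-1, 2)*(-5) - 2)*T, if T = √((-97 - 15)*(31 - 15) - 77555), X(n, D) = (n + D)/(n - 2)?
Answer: -I*√79347/3 ≈ -93.895*I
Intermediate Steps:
X(n, D) = (D + n)/(-2 + n)
T = I*√79347 (T = √(-112*16 - 77555) = √(-1792 - 77555) = √(-79347) = I*√79347 ≈ 281.69*I)
(X(-1, 2)*(-5) - 2)*T = (((2 - 1)/(-2 - 1))*(-5) - 2)*(I*√79347) = ((1/(-3))*(-5) - 2)*(I*√79347) = (-⅓*1*(-5) - 2)*(I*√79347) = (-⅓*(-5) - 2)*(I*√79347) = (5/3 - 2)*(I*√79347) = -I*√79347/3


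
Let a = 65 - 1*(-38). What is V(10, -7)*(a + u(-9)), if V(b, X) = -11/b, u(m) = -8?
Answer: -209/2 ≈ -104.50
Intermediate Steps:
a = 103 (a = 65 + 38 = 103)
V(10, -7)*(a + u(-9)) = (-11/10)*(103 - 8) = -11*1/10*95 = -11/10*95 = -209/2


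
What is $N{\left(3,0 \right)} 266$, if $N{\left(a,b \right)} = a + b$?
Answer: $798$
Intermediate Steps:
$N{\left(3,0 \right)} 266 = \left(3 + 0\right) 266 = 3 \cdot 266 = 798$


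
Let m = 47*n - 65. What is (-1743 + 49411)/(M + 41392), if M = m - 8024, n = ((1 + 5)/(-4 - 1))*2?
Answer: 238340/165951 ≈ 1.4362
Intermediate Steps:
n = -12/5 (n = (6/(-5))*2 = (6*(-⅕))*2 = -6/5*2 = -12/5 ≈ -2.4000)
m = -889/5 (m = 47*(-12/5) - 65 = -564/5 - 65 = -889/5 ≈ -177.80)
M = -41009/5 (M = -889/5 - 8024 = -41009/5 ≈ -8201.8)
(-1743 + 49411)/(M + 41392) = (-1743 + 49411)/(-41009/5 + 41392) = 47668/(165951/5) = 47668*(5/165951) = 238340/165951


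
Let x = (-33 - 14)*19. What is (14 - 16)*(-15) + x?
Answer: -863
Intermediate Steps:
x = -893 (x = -47*19 = -893)
(14 - 16)*(-15) + x = (14 - 16)*(-15) - 893 = -2*(-15) - 893 = 30 - 893 = -863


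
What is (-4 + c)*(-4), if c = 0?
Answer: 16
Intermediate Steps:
(-4 + c)*(-4) = (-4 + 0)*(-4) = -4*(-4) = 16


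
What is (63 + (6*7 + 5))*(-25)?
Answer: -2750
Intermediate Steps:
(63 + (6*7 + 5))*(-25) = (63 + (42 + 5))*(-25) = (63 + 47)*(-25) = 110*(-25) = -2750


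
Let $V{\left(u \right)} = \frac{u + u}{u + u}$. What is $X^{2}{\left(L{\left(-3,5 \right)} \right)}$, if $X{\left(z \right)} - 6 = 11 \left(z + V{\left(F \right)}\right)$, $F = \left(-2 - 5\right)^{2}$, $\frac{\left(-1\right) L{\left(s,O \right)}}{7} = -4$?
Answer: $105625$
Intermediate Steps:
$L{\left(s,O \right)} = 28$ ($L{\left(s,O \right)} = \left(-7\right) \left(-4\right) = 28$)
$F = 49$ ($F = \left(-2 - 5\right)^{2} = \left(-7\right)^{2} = 49$)
$V{\left(u \right)} = 1$ ($V{\left(u \right)} = \frac{2 u}{2 u} = 2 u \frac{1}{2 u} = 1$)
$X{\left(z \right)} = 17 + 11 z$ ($X{\left(z \right)} = 6 + 11 \left(z + 1\right) = 6 + 11 \left(1 + z\right) = 6 + \left(11 + 11 z\right) = 17 + 11 z$)
$X^{2}{\left(L{\left(-3,5 \right)} \right)} = \left(17 + 11 \cdot 28\right)^{2} = \left(17 + 308\right)^{2} = 325^{2} = 105625$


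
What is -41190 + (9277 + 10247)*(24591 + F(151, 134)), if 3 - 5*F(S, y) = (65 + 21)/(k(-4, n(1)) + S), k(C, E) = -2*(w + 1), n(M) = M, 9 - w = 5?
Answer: 112819464286/235 ≈ 4.8008e+8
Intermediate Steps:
w = 4 (w = 9 - 1*5 = 9 - 5 = 4)
k(C, E) = -10 (k(C, E) = -2*(4 + 1) = -2*5 = -10)
F(S, y) = ⅗ - 86/(5*(-10 + S)) (F(S, y) = ⅗ - (65 + 21)/(5*(-10 + S)) = ⅗ - 86/(5*(-10 + S)))
-41190 + (9277 + 10247)*(24591 + F(151, 134)) = -41190 + (9277 + 10247)*(24591 + (-116 + 3*151)/(5*(-10 + 151))) = -41190 + 19524*(24591 + (⅕)*(-116 + 453)/141) = -41190 + 19524*(24591 + (⅕)*(1/141)*337) = -41190 + 19524*(24591 + 337/705) = -41190 + 19524*(17336992/705) = -41190 + 112829143936/235 = 112819464286/235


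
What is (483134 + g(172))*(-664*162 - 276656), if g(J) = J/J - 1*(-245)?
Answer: -185726197120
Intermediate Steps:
g(J) = 246 (g(J) = 1 + 245 = 246)
(483134 + g(172))*(-664*162 - 276656) = (483134 + 246)*(-664*162 - 276656) = 483380*(-107568 - 276656) = 483380*(-384224) = -185726197120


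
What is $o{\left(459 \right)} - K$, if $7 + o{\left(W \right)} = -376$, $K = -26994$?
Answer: $26611$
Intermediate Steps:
$o{\left(W \right)} = -383$ ($o{\left(W \right)} = -7 - 376 = -383$)
$o{\left(459 \right)} - K = -383 - -26994 = -383 + 26994 = 26611$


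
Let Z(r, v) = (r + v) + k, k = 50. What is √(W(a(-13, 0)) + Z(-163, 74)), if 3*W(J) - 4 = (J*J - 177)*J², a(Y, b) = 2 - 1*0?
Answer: I*√2415/3 ≈ 16.381*I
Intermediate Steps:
a(Y, b) = 2 (a(Y, b) = 2 + 0 = 2)
Z(r, v) = 50 + r + v (Z(r, v) = (r + v) + 50 = 50 + r + v)
W(J) = 4/3 + J²*(-177 + J²)/3 (W(J) = 4/3 + ((J*J - 177)*J²)/3 = 4/3 + ((J² - 177)*J²)/3 = 4/3 + ((-177 + J²)*J²)/3 = 4/3 + (J²*(-177 + J²))/3 = 4/3 + J²*(-177 + J²)/3)
√(W(a(-13, 0)) + Z(-163, 74)) = √((4/3 - 59*2² + (⅓)*2⁴) + (50 - 163 + 74)) = √((4/3 - 59*4 + (⅓)*16) - 39) = √((4/3 - 236 + 16/3) - 39) = √(-688/3 - 39) = √(-805/3) = I*√2415/3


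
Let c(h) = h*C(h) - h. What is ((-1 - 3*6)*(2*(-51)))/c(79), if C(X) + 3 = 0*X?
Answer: -969/158 ≈ -6.1329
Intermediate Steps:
C(X) = -3 (C(X) = -3 + 0*X = -3 + 0 = -3)
c(h) = -4*h (c(h) = h*(-3) - h = -3*h - h = -4*h)
((-1 - 3*6)*(2*(-51)))/c(79) = ((-1 - 3*6)*(2*(-51)))/((-4*79)) = ((-1 - 18)*(-102))/(-316) = -19*(-102)*(-1/316) = 1938*(-1/316) = -969/158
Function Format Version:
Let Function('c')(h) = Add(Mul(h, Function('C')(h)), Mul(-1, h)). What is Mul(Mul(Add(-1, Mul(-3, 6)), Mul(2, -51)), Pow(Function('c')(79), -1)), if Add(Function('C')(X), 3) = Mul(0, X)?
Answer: Rational(-969, 158) ≈ -6.1329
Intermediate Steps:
Function('C')(X) = -3 (Function('C')(X) = Add(-3, Mul(0, X)) = Add(-3, 0) = -3)
Function('c')(h) = Mul(-4, h) (Function('c')(h) = Add(Mul(h, -3), Mul(-1, h)) = Add(Mul(-3, h), Mul(-1, h)) = Mul(-4, h))
Mul(Mul(Add(-1, Mul(-3, 6)), Mul(2, -51)), Pow(Function('c')(79), -1)) = Mul(Mul(Add(-1, Mul(-3, 6)), Mul(2, -51)), Pow(Mul(-4, 79), -1)) = Mul(Mul(Add(-1, -18), -102), Pow(-316, -1)) = Mul(Mul(-19, -102), Rational(-1, 316)) = Mul(1938, Rational(-1, 316)) = Rational(-969, 158)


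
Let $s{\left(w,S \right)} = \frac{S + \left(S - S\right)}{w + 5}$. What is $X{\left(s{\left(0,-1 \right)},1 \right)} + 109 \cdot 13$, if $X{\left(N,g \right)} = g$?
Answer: $1418$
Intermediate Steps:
$s{\left(w,S \right)} = \frac{S}{5 + w}$ ($s{\left(w,S \right)} = \frac{S + 0}{5 + w} = \frac{S}{5 + w}$)
$X{\left(s{\left(0,-1 \right)},1 \right)} + 109 \cdot 13 = 1 + 109 \cdot 13 = 1 + 1417 = 1418$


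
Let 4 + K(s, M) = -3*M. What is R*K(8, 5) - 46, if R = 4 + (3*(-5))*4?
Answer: 1018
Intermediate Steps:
K(s, M) = -4 - 3*M
R = -56 (R = 4 - 15*4 = 4 - 60 = -56)
R*K(8, 5) - 46 = -56*(-4 - 3*5) - 46 = -56*(-4 - 15) - 46 = -56*(-19) - 46 = 1064 - 46 = 1018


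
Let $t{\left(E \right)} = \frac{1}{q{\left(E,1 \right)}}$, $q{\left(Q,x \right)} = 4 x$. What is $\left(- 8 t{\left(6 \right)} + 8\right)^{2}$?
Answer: $36$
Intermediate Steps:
$t{\left(E \right)} = \frac{1}{4}$ ($t{\left(E \right)} = \frac{1}{4 \cdot 1} = \frac{1}{4}$)
$\left(- 8 t{\left(6 \right)} + 8\right)^{2} = \left(\left(-8\right) \frac{1}{4} + 8\right)^{2} = \left(-2 + 8\right)^{2} = 6^{2} = 36$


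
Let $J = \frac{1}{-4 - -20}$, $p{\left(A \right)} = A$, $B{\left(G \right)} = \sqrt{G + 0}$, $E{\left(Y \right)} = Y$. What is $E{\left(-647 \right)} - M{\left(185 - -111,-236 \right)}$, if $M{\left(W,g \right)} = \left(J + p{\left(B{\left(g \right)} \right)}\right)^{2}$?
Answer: $- \frac{105217}{256} - \frac{i \sqrt{59}}{4} \approx -411.0 - 1.9203 i$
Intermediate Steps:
$B{\left(G \right)} = \sqrt{G}$
$J = \frac{1}{16}$ ($J = \frac{1}{-4 + 20} = \frac{1}{16} \approx 0.0625$)
$M{\left(W,g \right)} = \left(\frac{1}{16} + \sqrt{g}\right)^{2}$
$E{\left(-647 \right)} - M{\left(185 - -111,-236 \right)} = -647 - \frac{\left(1 + 16 \sqrt{-236}\right)^{2}}{256} = -647 - \frac{\left(1 + 16 \cdot 2 i \sqrt{59}\right)^{2}}{256} = -647 - \frac{\left(1 + 32 i \sqrt{59}\right)^{2}}{256}$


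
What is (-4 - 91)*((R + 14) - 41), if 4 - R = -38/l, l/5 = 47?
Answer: 101973/47 ≈ 2169.6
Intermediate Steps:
l = 235 (l = 5*47 = 235)
R = 978/235 (R = 4 - (-38)/235 = 4 - 1*(-38/235) = 4 + 38/235 = 978/235 ≈ 4.1617)
(-4 - 91)*((R + 14) - 41) = (-4 - 91)*((978/235 + 14) - 41) = -95*(4268/235 - 41) = -95*(-5367/235) = 101973/47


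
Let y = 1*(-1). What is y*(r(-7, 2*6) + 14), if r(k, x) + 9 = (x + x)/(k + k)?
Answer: -23/7 ≈ -3.2857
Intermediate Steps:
y = -1
r(k, x) = -9 + x/k (r(k, x) = -9 + (x + x)/(k + k) = -9 + (2*x)/((2*k)) = -9 + (2*x)*(1/(2*k)) = -9 + x/k)
y*(r(-7, 2*6) + 14) = -((-9 + (2*6)/(-7)) + 14) = -((-9 + 12*(-⅐)) + 14) = -((-9 - 12/7) + 14) = -(-75/7 + 14) = -1*23/7 = -23/7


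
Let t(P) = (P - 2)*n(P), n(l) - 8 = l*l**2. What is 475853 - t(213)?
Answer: -2038544802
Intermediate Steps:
n(l) = 8 + l**3 (n(l) = 8 + l*l**2 = 8 + l**3)
t(P) = (-2 + P)*(8 + P**3) (t(P) = (P - 2)*(8 + P**3) = (-2 + P)*(8 + P**3))
475853 - t(213) = 475853 - (-2 + 213)*(8 + 213**3) = 475853 - 211*(8 + 9663597) = 475853 - 211*9663605 = 475853 - 1*2039020655 = 475853 - 2039020655 = -2038544802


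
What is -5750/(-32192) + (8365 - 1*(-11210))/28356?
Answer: 33050225/38034848 ≈ 0.86895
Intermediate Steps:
-5750/(-32192) + (8365 - 1*(-11210))/28356 = -5750*(-1/32192) + (8365 + 11210)*(1/28356) = 2875/16096 + 19575*(1/28356) = 2875/16096 + 6525/9452 = 33050225/38034848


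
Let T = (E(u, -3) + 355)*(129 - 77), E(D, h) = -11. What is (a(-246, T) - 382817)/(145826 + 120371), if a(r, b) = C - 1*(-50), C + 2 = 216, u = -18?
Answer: -382553/266197 ≈ -1.4371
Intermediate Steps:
C = 214 (C = -2 + 216 = 214)
T = 17888 (T = (-11 + 355)*(129 - 77) = 344*52 = 17888)
a(r, b) = 264 (a(r, b) = 214 - 1*(-50) = 214 + 50 = 264)
(a(-246, T) - 382817)/(145826 + 120371) = (264 - 382817)/(145826 + 120371) = -382553/266197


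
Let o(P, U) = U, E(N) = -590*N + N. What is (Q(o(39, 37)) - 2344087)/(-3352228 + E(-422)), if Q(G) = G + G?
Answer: 2344013/3103670 ≈ 0.75524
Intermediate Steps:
E(N) = -589*N
Q(G) = 2*G
(Q(o(39, 37)) - 2344087)/(-3352228 + E(-422)) = (2*37 - 2344087)/(-3352228 - 589*(-422)) = (74 - 2344087)/(-3352228 + 248558) = -2344013/(-3103670) = -2344013*(-1/3103670) = 2344013/3103670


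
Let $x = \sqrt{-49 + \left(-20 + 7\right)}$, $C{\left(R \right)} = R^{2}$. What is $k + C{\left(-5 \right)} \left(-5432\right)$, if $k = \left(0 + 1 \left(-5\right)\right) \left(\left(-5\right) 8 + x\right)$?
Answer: $-135600 - 5 i \sqrt{62} \approx -1.356 \cdot 10^{5} - 39.37 i$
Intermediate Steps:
$x = i \sqrt{62}$ ($x = \sqrt{-49 - 13} = \sqrt{-62} = i \sqrt{62} \approx 7.874 i$)
$k = 200 - 5 i \sqrt{62}$ ($k = \left(0 + 1 \left(-5\right)\right) \left(\left(-5\right) 8 + i \sqrt{62}\right) = \left(0 - 5\right) \left(-40 + i \sqrt{62}\right) = - 5 \left(-40 + i \sqrt{62}\right) = 200 - 5 i \sqrt{62} \approx 200.0 - 39.37 i$)
$k + C{\left(-5 \right)} \left(-5432\right) = \left(200 - 5 i \sqrt{62}\right) + \left(-5\right)^{2} \left(-5432\right) = \left(200 - 5 i \sqrt{62}\right) + 25 \left(-5432\right) = \left(200 - 5 i \sqrt{62}\right) - 135800 = -135600 - 5 i \sqrt{62}$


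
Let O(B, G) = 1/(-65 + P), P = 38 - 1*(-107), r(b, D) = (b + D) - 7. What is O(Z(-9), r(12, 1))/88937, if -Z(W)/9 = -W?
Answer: 1/7114960 ≈ 1.4055e-7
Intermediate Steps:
r(b, D) = -7 + D + b (r(b, D) = (D + b) - 7 = -7 + D + b)
P = 145 (P = 38 + 107 = 145)
Z(W) = 9*W (Z(W) = -(-9)*W = 9*W)
O(B, G) = 1/80 (O(B, G) = 1/(-65 + 145) = 1/80)
O(Z(-9), r(12, 1))/88937 = (1/80)/88937 = (1/80)*(1/88937) = 1/7114960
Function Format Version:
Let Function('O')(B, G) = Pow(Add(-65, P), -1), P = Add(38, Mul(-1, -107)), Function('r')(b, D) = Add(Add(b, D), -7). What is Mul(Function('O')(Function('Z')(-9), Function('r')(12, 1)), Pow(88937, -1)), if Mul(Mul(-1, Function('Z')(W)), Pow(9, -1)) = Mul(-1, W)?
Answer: Rational(1, 7114960) ≈ 1.4055e-7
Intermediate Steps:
Function('r')(b, D) = Add(-7, D, b) (Function('r')(b, D) = Add(Add(D, b), -7) = Add(-7, D, b))
P = 145 (P = Add(38, 107) = 145)
Function('Z')(W) = Mul(9, W) (Function('Z')(W) = Mul(-9, Mul(-1, W)) = Mul(9, W))
Function('O')(B, G) = Rational(1, 80) (Function('O')(B, G) = Pow(Add(-65, 145), -1) = Pow(80, -1) = Rational(1, 80))
Mul(Function('O')(Function('Z')(-9), Function('r')(12, 1)), Pow(88937, -1)) = Mul(Rational(1, 80), Pow(88937, -1)) = Mul(Rational(1, 80), Rational(1, 88937)) = Rational(1, 7114960)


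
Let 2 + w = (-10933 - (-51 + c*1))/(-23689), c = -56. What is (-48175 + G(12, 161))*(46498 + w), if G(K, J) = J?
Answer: -52885239723980/23689 ≈ -2.2325e+9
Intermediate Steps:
w = -36552/23689 (w = -2 + (-10933 - (-51 - 56*1))/(-23689) = -2 + (-10933 - (-51 - 56))*(-1/23689) = -2 + (-10933 - 1*(-107))*(-1/23689) = -2 + (-10933 + 107)*(-1/23689) = -2 - 10826*(-1/23689) = -2 + 10826/23689 = -36552/23689 ≈ -1.5430)
(-48175 + G(12, 161))*(46498 + w) = (-48175 + 161)*(46498 - 36552/23689) = -48014*1101454570/23689 = -52885239723980/23689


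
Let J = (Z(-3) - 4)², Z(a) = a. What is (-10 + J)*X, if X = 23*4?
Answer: 3588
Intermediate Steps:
X = 92
J = 49 (J = (-3 - 4)² = (-7)² = 49)
(-10 + J)*X = (-10 + 49)*92 = 39*92 = 3588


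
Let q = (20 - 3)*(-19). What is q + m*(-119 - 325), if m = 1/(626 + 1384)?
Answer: -108279/335 ≈ -323.22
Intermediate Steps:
q = -323 (q = 17*(-19) = -323)
m = 1/2010 ≈ 0.00049751
q + m*(-119 - 325) = -323 + (-119 - 325)/2010 = -323 + (1/2010)*(-444) = -323 - 74/335 = -108279/335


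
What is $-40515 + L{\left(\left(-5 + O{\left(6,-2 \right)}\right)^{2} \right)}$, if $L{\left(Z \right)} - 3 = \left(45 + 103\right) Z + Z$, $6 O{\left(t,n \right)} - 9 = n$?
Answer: $- \frac{1379611}{36} \approx -38323.0$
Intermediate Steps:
$O{\left(t,n \right)} = \frac{3}{2} + \frac{n}{6}$
$L{\left(Z \right)} = 3 + 149 Z$ ($L{\left(Z \right)} = 3 + \left(\left(45 + 103\right) Z + Z\right) = 3 + \left(148 Z + Z\right) = 3 + 149 Z$)
$-40515 + L{\left(\left(-5 + O{\left(6,-2 \right)}\right)^{2} \right)} = -40515 + \left(3 + 149 \left(-5 + \left(\frac{3}{2} + \frac{1}{6} \left(-2\right)\right)\right)^{2}\right) = -40515 + \left(3 + 149 \left(-5 + \left(\frac{3}{2} - \frac{1}{3}\right)\right)^{2}\right) = -40515 + \left(3 + 149 \left(-5 + \frac{7}{6}\right)^{2}\right) = -40515 + \left(3 + 149 \left(- \frac{23}{6}\right)^{2}\right) = -40515 + \left(3 + 149 \cdot \frac{529}{36}\right) = -40515 + \left(3 + \frac{78821}{36}\right) = -40515 + \frac{78929}{36} = - \frac{1379611}{36}$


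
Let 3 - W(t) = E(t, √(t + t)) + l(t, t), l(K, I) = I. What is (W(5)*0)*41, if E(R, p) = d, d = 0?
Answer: 0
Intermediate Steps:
E(R, p) = 0
W(t) = 3 - t (W(t) = 3 - (0 + t) = 3 - t)
(W(5)*0)*41 = ((3 - 1*5)*0)*41 = ((3 - 5)*0)*41 = -2*0*41 = 0*41 = 0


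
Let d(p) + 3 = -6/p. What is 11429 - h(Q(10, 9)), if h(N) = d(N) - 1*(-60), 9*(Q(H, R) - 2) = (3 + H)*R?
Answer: 56862/5 ≈ 11372.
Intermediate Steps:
d(p) = -3 - 6/p
Q(H, R) = 2 + R*(3 + H)/9 (Q(H, R) = 2 + ((3 + H)*R)/9 = 2 + (R*(3 + H))/9 = 2 + R*(3 + H)/9)
h(N) = 57 - 6/N (h(N) = (-3 - 6/N) - 1*(-60) = (-3 - 6/N) + 60 = 57 - 6/N)
11429 - h(Q(10, 9)) = 11429 - (57 - 6/(2 + (⅓)*9 + (⅑)*10*9)) = 11429 - (57 - 6/(2 + 3 + 10)) = 11429 - (57 - 6/15) = 11429 - (57 - 6*1/15) = 11429 - (57 - ⅖) = 11429 - 1*283/5 = 11429 - 283/5 = 56862/5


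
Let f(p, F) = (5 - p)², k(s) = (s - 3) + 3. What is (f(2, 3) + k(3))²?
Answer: 144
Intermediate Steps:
k(s) = s (k(s) = (-3 + s) + 3 = s)
(f(2, 3) + k(3))² = ((-5 + 2)² + 3)² = ((-3)² + 3)² = (9 + 3)² = 12² = 144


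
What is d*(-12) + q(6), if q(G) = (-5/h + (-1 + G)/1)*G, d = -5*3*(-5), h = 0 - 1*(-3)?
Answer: -880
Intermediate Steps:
h = 3 (h = 0 + 3 = 3)
d = 75 (d = -15*(-5) = 75)
q(G) = G*(-8/3 + G) (q(G) = (-5/3 + (-1 + G)/1)*G = (-5*⅓ + (-1 + G)*1)*G = (-5/3 + (-1 + G))*G = (-8/3 + G)*G = G*(-8/3 + G))
d*(-12) + q(6) = 75*(-12) + (⅓)*6*(-8 + 3*6) = -900 + (⅓)*6*(-8 + 18) = -900 + (⅓)*6*10 = -900 + 20 = -880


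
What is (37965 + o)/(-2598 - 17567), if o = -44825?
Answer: 1372/4033 ≈ 0.34019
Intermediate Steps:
(37965 + o)/(-2598 - 17567) = (37965 - 44825)/(-2598 - 17567) = -6860/(-20165) = -6860*(-1/20165) = 1372/4033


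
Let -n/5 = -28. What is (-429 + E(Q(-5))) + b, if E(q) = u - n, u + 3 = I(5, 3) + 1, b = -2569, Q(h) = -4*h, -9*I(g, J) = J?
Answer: -9421/3 ≈ -3140.3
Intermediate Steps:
I(g, J) = -J/9
n = 140 (n = -5*(-28) = 140)
u = -7/3 (u = -3 + (-⅑*3 + 1) = -3 + (-⅓ + 1) = -3 + ⅔ = -7/3 ≈ -2.3333)
E(q) = -427/3 (E(q) = -7/3 - 1*140 = -7/3 - 140 = -427/3)
(-429 + E(Q(-5))) + b = (-429 - 427/3) - 2569 = -1714/3 - 2569 = -9421/3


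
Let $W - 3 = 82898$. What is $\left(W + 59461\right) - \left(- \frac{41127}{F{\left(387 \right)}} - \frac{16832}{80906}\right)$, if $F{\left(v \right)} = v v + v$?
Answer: $\frac{288248941547081}{2024753556} \approx 1.4236 \cdot 10^{5}$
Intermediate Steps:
$W = 82901$ ($W = 3 + 82898 = 82901$)
$F{\left(v \right)} = v + v^{2}$ ($F{\left(v \right)} = v^{2} + v = v + v^{2}$)
$\left(W + 59461\right) - \left(- \frac{41127}{F{\left(387 \right)}} - \frac{16832}{80906}\right) = \left(82901 + 59461\right) - \left(- \frac{41127}{387 \left(1 + 387\right)} - \frac{16832}{80906}\right) = 142362 - \left(- \frac{41127}{387 \cdot 388} - \frac{8416}{40453}\right) = 142362 - \left(- \frac{41127}{150156} - \frac{8416}{40453}\right) = 142362 - \left(\left(-41127\right) \frac{1}{150156} - \frac{8416}{40453}\right) = 142362 - \left(- \frac{13709}{50052} - \frac{8416}{40453}\right) = 142362 - - \frac{975807809}{2024753556} = 142362 + \frac{975807809}{2024753556} = \frac{288248941547081}{2024753556}$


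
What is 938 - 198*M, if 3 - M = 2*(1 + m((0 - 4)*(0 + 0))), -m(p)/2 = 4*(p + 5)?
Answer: -15100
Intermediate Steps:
m(p) = -40 - 8*p (m(p) = -8*(p + 5) = -8*(5 + p) = -2*(20 + 4*p) = -40 - 8*p)
M = 81 (M = 3 - 2*(1 + (-40 - 8*(0 - 4)*(0 + 0))) = 3 - 2*(1 + (-40 - (-32)*0)) = 3 - 2*(1 + (-40 - 8*0)) = 3 - 2*(1 + (-40 + 0)) = 3 - 2*(1 - 40) = 3 - 2*(-39) = 3 - 1*(-78) = 3 + 78 = 81)
938 - 198*M = 938 - 198*81 = 938 - 16038 = -15100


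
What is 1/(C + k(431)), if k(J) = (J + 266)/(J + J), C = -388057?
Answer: -862/334504437 ≈ -2.5769e-6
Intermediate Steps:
k(J) = (266 + J)/(2*J) (k(J) = (266 + J)/((2*J)) = (266 + J)*(1/(2*J)) = (266 + J)/(2*J))
1/(C + k(431)) = 1/(-388057 + (½)*(266 + 431)/431) = 1/(-388057 + (½)*(1/431)*697) = 1/(-388057 + 697/862) = 1/(-334504437/862) = -862/334504437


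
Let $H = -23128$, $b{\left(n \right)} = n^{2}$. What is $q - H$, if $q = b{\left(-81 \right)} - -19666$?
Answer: $49355$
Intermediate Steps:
$q = 26227$ ($q = \left(-81\right)^{2} - -19666 = 6561 + 19666 = 26227$)
$q - H = 26227 - -23128 = 26227 + 23128 = 49355$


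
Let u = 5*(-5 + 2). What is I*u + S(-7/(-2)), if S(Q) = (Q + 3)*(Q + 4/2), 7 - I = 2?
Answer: -157/4 ≈ -39.250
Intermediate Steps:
u = -15 (u = 5*(-3) = -15)
I = 5 (I = 7 - 1*2 = 7 - 2 = 5)
S(Q) = (2 + Q)*(3 + Q) (S(Q) = (3 + Q)*(Q + 4*(½)) = (3 + Q)*(Q + 2) = (3 + Q)*(2 + Q) = (2 + Q)*(3 + Q))
I*u + S(-7/(-2)) = 5*(-15) + (6 + (-7/(-2))² + 5*(-7/(-2))) = -75 + (6 + (-7*(-½))² + 5*(-7*(-½))) = -75 + (6 + (7/2)² + 5*(7/2)) = -75 + (6 + 49/4 + 35/2) = -75 + 143/4 = -157/4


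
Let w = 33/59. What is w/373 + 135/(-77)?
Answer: -2968404/1694539 ≈ -1.7517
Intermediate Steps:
w = 33/59 (w = 33*(1/59) = 33/59 ≈ 0.55932)
w/373 + 135/(-77) = (33/59)/373 + 135/(-77) = (33/59)*(1/373) + 135*(-1/77) = 33/22007 - 135/77 = -2968404/1694539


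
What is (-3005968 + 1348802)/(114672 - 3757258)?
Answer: 828583/1821293 ≈ 0.45494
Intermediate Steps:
(-3005968 + 1348802)/(114672 - 3757258) = -1657166/(-3642586) = -1657166*(-1/3642586) = 828583/1821293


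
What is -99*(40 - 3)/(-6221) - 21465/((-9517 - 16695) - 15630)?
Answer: 286801011/260299082 ≈ 1.1018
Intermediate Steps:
-99*(40 - 3)/(-6221) - 21465/((-9517 - 16695) - 15630) = -99*37*(-1/6221) - 21465/(-26212 - 15630) = -3663*(-1/6221) - 21465/(-41842) = 3663/6221 - 21465*(-1/41842) = 3663/6221 + 21465/41842 = 286801011/260299082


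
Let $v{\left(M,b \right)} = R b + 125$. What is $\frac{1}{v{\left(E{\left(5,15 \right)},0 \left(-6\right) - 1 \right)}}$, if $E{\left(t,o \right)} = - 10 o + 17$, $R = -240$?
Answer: $\frac{1}{365} \approx 0.0027397$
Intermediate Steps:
$E{\left(t,o \right)} = 17 - 10 o$
$v{\left(M,b \right)} = 125 - 240 b$ ($v{\left(M,b \right)} = - 240 b + 125 = 125 - 240 b$)
$\frac{1}{v{\left(E{\left(5,15 \right)},0 \left(-6\right) - 1 \right)}} = \frac{1}{125 - 240 \left(0 \left(-6\right) - 1\right)} = \frac{1}{125 - 240 \left(0 - 1\right)} = \frac{1}{125 - -240} = \frac{1}{125 + 240} = \frac{1}{365}$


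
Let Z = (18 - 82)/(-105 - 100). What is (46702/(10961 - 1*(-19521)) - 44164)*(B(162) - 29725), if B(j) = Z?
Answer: 4101455092066053/3124405 ≈ 1.3127e+9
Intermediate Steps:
Z = 64/205 (Z = -64/(-205) = -64*(-1/205) = 64/205 ≈ 0.31220)
B(j) = 64/205
(46702/(10961 - 1*(-19521)) - 44164)*(B(162) - 29725) = (46702/(10961 - 1*(-19521)) - 44164)*(64/205 - 29725) = (46702/(10961 + 19521) - 44164)*(-6093561/205) = (46702/30482 - 44164)*(-6093561/205) = (46702*(1/30482) - 44164)*(-6093561/205) = (23351/15241 - 44164)*(-6093561/205) = -673080173/15241*(-6093561/205) = 4101455092066053/3124405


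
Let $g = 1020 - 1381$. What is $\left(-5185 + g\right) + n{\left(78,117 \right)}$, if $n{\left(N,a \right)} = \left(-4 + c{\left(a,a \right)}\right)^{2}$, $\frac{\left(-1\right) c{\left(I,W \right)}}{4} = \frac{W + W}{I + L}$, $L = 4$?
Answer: $- \frac{79182586}{14641} \approx -5408.3$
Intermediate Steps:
$g = -361$ ($g = 1020 - 1381 = -361$)
$c{\left(I,W \right)} = - \frac{8 W}{4 + I}$ ($c{\left(I,W \right)} = - 4 \frac{W + W}{I + 4} = - 4 \frac{2 W}{4 + I} = - \frac{8 W}{4 + I}$)
$n{\left(N,a \right)} = \left(-4 - \frac{8 a}{4 + a}\right)^{2}$
$\left(-5185 + g\right) + n{\left(78,117 \right)} = \left(-5185 - 361\right) + \frac{16 \left(4 + 3 \cdot 117\right)^{2}}{\left(4 + 117\right)^{2}} = -5546 + \frac{16 \left(4 + 351\right)^{2}}{14641} = -5546 + 16 \cdot \frac{1}{14641} \cdot 355^{2} = -5546 + 16 \cdot \frac{1}{14641} \cdot 126025 = -5546 + \frac{2016400}{14641} = - \frac{79182586}{14641}$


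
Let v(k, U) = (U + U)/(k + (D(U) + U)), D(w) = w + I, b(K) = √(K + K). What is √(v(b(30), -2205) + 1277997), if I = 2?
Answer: √(2816707593 - 1277997*√15)/√(2204 - √15) ≈ 1130.5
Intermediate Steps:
b(K) = √2*√K (b(K) = √(2*K) = √2*√K)
D(w) = 2 + w (D(w) = w + 2 = 2 + w)
v(k, U) = 2*U/(2 + k + 2*U) (v(k, U) = (U + U)/(k + ((2 + U) + U)) = (2*U)/(k + (2 + 2*U)) = (2*U)/(2 + k + 2*U) = 2*U/(2 + k + 2*U))
√(v(b(30), -2205) + 1277997) = √(2*(-2205)/(2 + √2*√30 + 2*(-2205)) + 1277997) = √(2*(-2205)/(2 + 2*√15 - 4410) + 1277997) = √(2*(-2205)/(-4408 + 2*√15) + 1277997) = √(-4410/(-4408 + 2*√15) + 1277997) = √(1277997 - 4410/(-4408 + 2*√15))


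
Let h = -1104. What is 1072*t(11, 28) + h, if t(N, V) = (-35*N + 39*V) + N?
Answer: 768592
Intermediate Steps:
t(N, V) = -34*N + 39*V
1072*t(11, 28) + h = 1072*(-34*11 + 39*28) - 1104 = 1072*(-374 + 1092) - 1104 = 1072*718 - 1104 = 769696 - 1104 = 768592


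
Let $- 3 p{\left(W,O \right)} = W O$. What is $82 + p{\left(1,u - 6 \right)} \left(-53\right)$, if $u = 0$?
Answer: $-24$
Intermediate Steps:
$p{\left(W,O \right)} = - \frac{O W}{3}$ ($p{\left(W,O \right)} = - \frac{W O}{3} = - \frac{O W}{3}$)
$82 + p{\left(1,u - 6 \right)} \left(-53\right) = 82 + \left(- \frac{1}{3}\right) \left(0 - 6\right) 1 \left(-53\right) = 82 + \left(- \frac{1}{3}\right) \left(-6\right) 1 \left(-53\right) = 82 + 2 \left(-53\right) = 82 - 106 = -24$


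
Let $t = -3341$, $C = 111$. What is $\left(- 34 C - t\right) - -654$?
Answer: $221$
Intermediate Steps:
$\left(- 34 C - t\right) - -654 = \left(\left(-34\right) 111 - -3341\right) - -654 = \left(-3774 + 3341\right) + 654 = -433 + 654 = 221$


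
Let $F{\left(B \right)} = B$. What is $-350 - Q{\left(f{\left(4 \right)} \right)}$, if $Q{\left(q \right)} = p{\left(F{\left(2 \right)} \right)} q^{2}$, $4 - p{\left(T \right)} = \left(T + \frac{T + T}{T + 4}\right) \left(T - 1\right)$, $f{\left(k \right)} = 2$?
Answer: $- \frac{1066}{3} \approx -355.33$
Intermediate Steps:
$p{\left(T \right)} = 4 - \left(-1 + T\right) \left(T + \frac{2 T}{4 + T}\right)$ ($p{\left(T \right)} = 4 - \left(T + \frac{T + T}{T + 4}\right) \left(T - 1\right) = 4 - \left(T + \frac{2 T}{4 + T}\right) \left(-1 + T\right) = 4 - \left(-1 + T\right) \left(T + \frac{2 T}{4 + T}\right)$)
$Q{\left(q \right)} = \frac{4 q^{2}}{3}$ ($Q{\left(q \right)} = \frac{16 - 2^{3} - 5 \cdot 2^{2} + 10 \cdot 2}{4 + 2} q^{2} = \frac{16 - 8 - 20 + 20}{6} q^{2} = \frac{1}{6} \cdot 8 q^{2} = \frac{4 q^{2}}{3}$)
$-350 - Q{\left(f{\left(4 \right)} \right)} = -350 - \frac{4 \cdot 2^{2}}{3} = -350 - \frac{4}{3} \cdot 4 = -350 - \frac{16}{3} = - \frac{1066}{3}$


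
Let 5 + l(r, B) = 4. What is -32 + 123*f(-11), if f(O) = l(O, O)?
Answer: -155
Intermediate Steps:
l(r, B) = -1 (l(r, B) = -5 + 4 = -1)
f(O) = -1
-32 + 123*f(-11) = -32 + 123*(-1) = -32 - 123 = -155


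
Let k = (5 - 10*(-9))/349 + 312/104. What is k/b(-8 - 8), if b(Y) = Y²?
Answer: 571/44672 ≈ 0.012782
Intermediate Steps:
k = 1142/349 (k = (5 + 90)*(1/349) + 312*(1/104) = 95*(1/349) + 3 = 95/349 + 3 = 1142/349 ≈ 3.2722)
k/b(-8 - 8) = 1142/(349*((-8 - 8)²)) = 1142/(349*((-16)²)) = (1142/349)/256 = (1142/349)*(1/256) = 571/44672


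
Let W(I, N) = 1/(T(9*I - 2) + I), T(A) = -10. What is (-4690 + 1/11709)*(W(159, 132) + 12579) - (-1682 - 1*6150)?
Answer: -102912374574536/1744641 ≈ -5.8988e+7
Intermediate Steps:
W(I, N) = 1/(-10 + I)
(-4690 + 1/11709)*(W(159, 132) + 12579) - (-1682 - 1*6150) = (-4690 + 1/11709)*(1/(-10 + 159) + 12579) - (-1682 - 1*6150) = (-4690 + 1/11709)*(1/149 + 12579) - (-1682 - 6150) = -54915209*(1/149 + 12579)/11709 - 1*(-7832) = -54915209/11709*1874272/149 + 7832 = -102926038602848/1744641 + 7832 = -102912374574536/1744641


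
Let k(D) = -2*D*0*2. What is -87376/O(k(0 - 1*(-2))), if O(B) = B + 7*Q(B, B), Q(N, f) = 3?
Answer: -87376/21 ≈ -4160.8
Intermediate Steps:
k(D) = 0 (k(D) = -2*0*2 = 0*2 = 0)
O(B) = 21 + B (O(B) = B + 7*3 = B + 21 = 21 + B)
-87376/O(k(0 - 1*(-2))) = -87376/(21 + 0) = -87376/21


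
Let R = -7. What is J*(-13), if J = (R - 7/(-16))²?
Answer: -143325/256 ≈ -559.86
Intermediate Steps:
J = 11025/256 (J = (-7 - 7/(-16))² = (-7 - 7*(-1/16))² = (-7 + 7/16)² = (-105/16)² = 11025/256 ≈ 43.066)
J*(-13) = (11025/256)*(-13) = -143325/256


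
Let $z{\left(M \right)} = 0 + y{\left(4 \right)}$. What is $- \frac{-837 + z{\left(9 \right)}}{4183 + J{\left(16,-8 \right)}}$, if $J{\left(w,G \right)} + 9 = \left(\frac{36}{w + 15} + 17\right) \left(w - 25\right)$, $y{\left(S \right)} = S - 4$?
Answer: $\frac{25947}{124327} \approx 0.2087$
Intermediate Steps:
$y{\left(S \right)} = -4 + S$ ($y{\left(S \right)} = S - 4 = -4 + S$)
$J{\left(w,G \right)} = -9 + \left(-25 + w\right) \left(17 + \frac{36}{15 + w}\right)$ ($J{\left(w,G \right)} = -9 + \left(\frac{36}{w + 15} + 17\right) \left(w - 25\right) = -9 + \left(\frac{36}{15 + w} + 17\right) \left(-25 + w\right) = -9 + \left(17 + \frac{36}{15 + w}\right) \left(-25 + w\right) = -9 + \left(-25 + w\right) \left(17 + \frac{36}{15 + w}\right)$)
$z{\left(M \right)} = 0$ ($z{\left(M \right)} = 0 + \left(-4 + 4\right) = 0 + 0 = 0$)
$- \frac{-837 + z{\left(9 \right)}}{4183 + J{\left(16,-8 \right)}} = - \frac{-837 + 0}{4183 + \frac{-7410 - 2288 + 17 \cdot 16^{2}}{15 + 16}} = - \frac{-837}{4183 + \frac{-7410 - 2288 + 17 \cdot 256}{31}} = - \frac{-837}{4183 + \frac{-7410 - 2288 + 4352}{31}} = - \frac{-837}{4183 + \frac{1}{31} \left(-5346\right)} = - \frac{-837}{4183 - \frac{5346}{31}} = - \frac{-837}{\frac{124327}{31}} = - \frac{\left(-837\right) 31}{124327} = \left(-1\right) \left(- \frac{25947}{124327}\right) = \frac{25947}{124327}$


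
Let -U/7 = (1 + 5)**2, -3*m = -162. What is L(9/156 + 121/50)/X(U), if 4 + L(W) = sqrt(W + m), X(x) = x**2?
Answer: -1/15876 + sqrt(954473)/8255520 ≈ 5.5353e-5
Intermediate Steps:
m = 54 (m = -1/3*(-162) = 54)
U = -252 (U = -7*(1 + 5)**2 = -7*6**2 = -7*36 = -252)
L(W) = -4 + sqrt(54 + W) (L(W) = -4 + sqrt(W + 54) = -4 + sqrt(54 + W))
L(9/156 + 121/50)/X(U) = (-4 + sqrt(54 + (9/156 + 121/50)))/((-252)**2) = (-4 + sqrt(54 + (9*(1/156) + 121*(1/50))))/63504 = (-4 + sqrt(54 + (3/52 + 121/50)))*(1/63504) = (-4 + sqrt(54 + 3221/1300))*(1/63504) = (-4 + sqrt(73421/1300))*(1/63504) = (-4 + sqrt(954473)/130)*(1/63504) = -1/15876 + sqrt(954473)/8255520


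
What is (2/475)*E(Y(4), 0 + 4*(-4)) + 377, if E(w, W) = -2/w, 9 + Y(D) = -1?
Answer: 895377/2375 ≈ 377.00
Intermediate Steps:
Y(D) = -10 (Y(D) = -9 - 1 = -10)
(2/475)*E(Y(4), 0 + 4*(-4)) + 377 = (2/475)*(-2/(-10)) + 377 = (2*(1/475))*(-2*(-⅒)) + 377 = (2/475)*(⅕) + 377 = 2/2375 + 377 = 895377/2375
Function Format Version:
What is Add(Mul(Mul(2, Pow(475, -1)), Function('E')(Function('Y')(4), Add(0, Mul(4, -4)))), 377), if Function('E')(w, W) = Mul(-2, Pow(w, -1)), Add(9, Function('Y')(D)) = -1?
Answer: Rational(895377, 2375) ≈ 377.00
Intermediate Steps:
Function('Y')(D) = -10 (Function('Y')(D) = Add(-9, -1) = -10)
Add(Mul(Mul(2, Pow(475, -1)), Function('E')(Function('Y')(4), Add(0, Mul(4, -4)))), 377) = Add(Mul(Mul(2, Pow(475, -1)), Mul(-2, Pow(-10, -1))), 377) = Add(Mul(Mul(2, Rational(1, 475)), Mul(-2, Rational(-1, 10))), 377) = Add(Mul(Rational(2, 475), Rational(1, 5)), 377) = Add(Rational(2, 2375), 377) = Rational(895377, 2375)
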